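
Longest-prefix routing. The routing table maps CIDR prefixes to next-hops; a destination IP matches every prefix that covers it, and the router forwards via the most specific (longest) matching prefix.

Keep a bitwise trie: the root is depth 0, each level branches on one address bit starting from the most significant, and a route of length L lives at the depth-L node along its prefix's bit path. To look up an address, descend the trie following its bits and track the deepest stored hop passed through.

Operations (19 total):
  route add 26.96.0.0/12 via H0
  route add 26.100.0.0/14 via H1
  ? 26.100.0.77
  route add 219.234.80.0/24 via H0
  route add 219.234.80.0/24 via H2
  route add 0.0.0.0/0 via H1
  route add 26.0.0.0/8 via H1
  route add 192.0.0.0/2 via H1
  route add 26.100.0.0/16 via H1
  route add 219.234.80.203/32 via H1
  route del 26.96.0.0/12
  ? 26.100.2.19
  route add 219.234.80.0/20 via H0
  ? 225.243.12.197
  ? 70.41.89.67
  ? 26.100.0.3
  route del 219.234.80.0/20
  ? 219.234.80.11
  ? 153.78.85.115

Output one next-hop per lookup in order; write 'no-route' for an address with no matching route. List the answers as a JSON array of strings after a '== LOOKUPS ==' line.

Apply in order:
  + 26.96.0.0/12 (H0) depth=12
  + 26.100.0.0/14 (H1) depth=14
  ? 26.100.0.77  path d0:-→d1:-→d2:-→d3:-→d4:-→d5:-→d6:-→d7:-→d8:-→d9:-→d10:-→d11:-→d12:H0→d13:-→d14:H1  best=H1
  + 219.234.80.0/24 (H0) depth=24
  + 219.234.80.0/24 (H2) depth=24
  + 0.0.0.0/0 (H1) depth=0
  + 26.0.0.0/8 (H1) depth=8
  + 192.0.0.0/2 (H1) depth=2
  + 26.100.0.0/16 (H1) depth=16
  + 219.234.80.203/32 (H1) depth=32
  del 26.96.0.0/12 (clear depth 12)
  ? 26.100.2.19  path d0:H1→d1:-→d2:-→d3:-→d4:-→d5:-→d6:-→d7:-→d8:H1→d9:-→d10:-→d11:-→d12:-→d13:-→d14:H1→d15:-→d16:H1  best=H1
  + 219.234.80.0/20 (H0) depth=20
  ? 225.243.12.197  path d0:H1→d1:-→d2:H1  best=H1
  ? 70.41.89.67  path d0:H1→d1:-  best=H1
  ? 26.100.0.3  path d0:H1→d1:-→d2:-→d3:-→d4:-→d5:-→d6:-→d7:-→d8:H1→d9:-→d10:-→d11:-→d12:-→d13:-→d14:H1→d15:-→d16:H1  best=H1
  del 219.234.80.0/20 (clear depth 20)
  ? 219.234.80.11  path d0:H1→d1:-→d2:H1→d3:-→d4:-→d5:-→d6:-→d7:-→d8:-→d9:-→d10:-→d11:-→d12:-→d13:-→d14:-→d15:-→d16:-→d17:-→d18:-→d19:-→d20:-→d21:-→d22:-→d23:-→d24:H2  best=H2
  ? 153.78.85.115  path d0:H1→d1:-  best=H1

== LOOKUPS ==
["H1","H1","H1","H1","H1","H2","H1"]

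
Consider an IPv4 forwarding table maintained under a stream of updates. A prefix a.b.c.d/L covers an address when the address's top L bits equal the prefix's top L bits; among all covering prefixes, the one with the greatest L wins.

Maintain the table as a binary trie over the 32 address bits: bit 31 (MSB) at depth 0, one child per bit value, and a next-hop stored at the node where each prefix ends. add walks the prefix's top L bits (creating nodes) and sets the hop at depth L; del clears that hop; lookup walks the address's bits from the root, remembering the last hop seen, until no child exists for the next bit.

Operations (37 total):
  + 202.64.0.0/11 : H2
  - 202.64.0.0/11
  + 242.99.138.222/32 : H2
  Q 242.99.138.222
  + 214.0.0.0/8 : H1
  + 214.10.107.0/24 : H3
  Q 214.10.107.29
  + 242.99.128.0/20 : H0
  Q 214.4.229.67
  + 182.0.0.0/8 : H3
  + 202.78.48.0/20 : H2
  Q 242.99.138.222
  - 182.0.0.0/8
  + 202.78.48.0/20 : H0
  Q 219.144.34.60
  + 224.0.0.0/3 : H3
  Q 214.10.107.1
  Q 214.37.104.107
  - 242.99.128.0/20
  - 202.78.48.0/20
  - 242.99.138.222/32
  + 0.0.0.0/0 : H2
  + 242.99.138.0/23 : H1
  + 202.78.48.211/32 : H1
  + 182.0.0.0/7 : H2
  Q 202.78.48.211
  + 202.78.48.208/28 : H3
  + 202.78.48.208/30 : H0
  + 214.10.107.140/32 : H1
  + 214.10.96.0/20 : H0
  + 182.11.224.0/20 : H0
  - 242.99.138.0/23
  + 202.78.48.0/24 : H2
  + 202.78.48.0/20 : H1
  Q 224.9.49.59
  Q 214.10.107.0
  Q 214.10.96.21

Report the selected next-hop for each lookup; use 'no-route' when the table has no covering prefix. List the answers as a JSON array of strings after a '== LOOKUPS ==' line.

Apply in order:
  add 202.64.0.0/11 -> H2 at depth 11
  del 202.64.0.0/11 (clear depth 11)
  add 242.99.138.222/32 -> H2 at depth 32
  Q 242.99.138.222: descend 11110010011000111000101011011110 ; hops seen [H2] ; pick H2
  add 214.0.0.0/8 -> H1 at depth 8
  add 214.10.107.0/24 -> H3 at depth 24
  Q 214.10.107.29: descend 110101100000101001101011 ; hops seen [H1,H3] ; pick H3
  add 242.99.128.0/20 -> H0 at depth 20
  Q 214.4.229.67: descend 110101100000 ; hops seen [H1] ; pick H1
  add 182.0.0.0/8 -> H3 at depth 8
  add 202.78.48.0/20 -> H2 at depth 20
  Q 242.99.138.222: descend 11110010011000111000101011011110 ; hops seen [H0,H2] ; pick H2
  del 182.0.0.0/8 (clear depth 8)
  add 202.78.48.0/20 -> H0 at depth 20
  Q 219.144.34.60: descend 1101 ; hops seen [∅] ; pick no-route
  add 224.0.0.0/3 -> H3 at depth 3
  Q 214.10.107.1: descend 110101100000101001101011 ; hops seen [H1,H3] ; pick H3
  Q 214.37.104.107: descend 1101011000 ; hops seen [H1] ; pick H1
  del 242.99.128.0/20 (clear depth 20)
  del 202.78.48.0/20 (clear depth 20)
  del 242.99.138.222/32 (clear depth 32)
  add 0.0.0.0/0 -> H2 at depth 0
  add 242.99.138.0/23 -> H1 at depth 23
  add 202.78.48.211/32 -> H1 at depth 32
  add 182.0.0.0/7 -> H2 at depth 7
  Q 202.78.48.211: descend 11001010010011100011000011010011 ; hops seen [H2,H1] ; pick H1
  add 202.78.48.208/28 -> H3 at depth 28
  add 202.78.48.208/30 -> H0 at depth 30
  add 214.10.107.140/32 -> H1 at depth 32
  add 214.10.96.0/20 -> H0 at depth 20
  add 182.11.224.0/20 -> H0 at depth 20
  del 242.99.138.0/23 (clear depth 23)
  add 202.78.48.0/24 -> H2 at depth 24
  add 202.78.48.0/20 -> H1 at depth 20
  Q 224.9.49.59: descend 111 ; hops seen [H2,H3] ; pick H3
  Q 214.10.107.0: descend 110101100000101001101011 ; hops seen [H2,H1,H0,H3] ; pick H3
  Q 214.10.96.21: descend 11010110000010100110 ; hops seen [H2,H1,H0] ; pick H0

== LOOKUPS ==
["H2","H3","H1","H2","no-route","H3","H1","H1","H3","H3","H0"]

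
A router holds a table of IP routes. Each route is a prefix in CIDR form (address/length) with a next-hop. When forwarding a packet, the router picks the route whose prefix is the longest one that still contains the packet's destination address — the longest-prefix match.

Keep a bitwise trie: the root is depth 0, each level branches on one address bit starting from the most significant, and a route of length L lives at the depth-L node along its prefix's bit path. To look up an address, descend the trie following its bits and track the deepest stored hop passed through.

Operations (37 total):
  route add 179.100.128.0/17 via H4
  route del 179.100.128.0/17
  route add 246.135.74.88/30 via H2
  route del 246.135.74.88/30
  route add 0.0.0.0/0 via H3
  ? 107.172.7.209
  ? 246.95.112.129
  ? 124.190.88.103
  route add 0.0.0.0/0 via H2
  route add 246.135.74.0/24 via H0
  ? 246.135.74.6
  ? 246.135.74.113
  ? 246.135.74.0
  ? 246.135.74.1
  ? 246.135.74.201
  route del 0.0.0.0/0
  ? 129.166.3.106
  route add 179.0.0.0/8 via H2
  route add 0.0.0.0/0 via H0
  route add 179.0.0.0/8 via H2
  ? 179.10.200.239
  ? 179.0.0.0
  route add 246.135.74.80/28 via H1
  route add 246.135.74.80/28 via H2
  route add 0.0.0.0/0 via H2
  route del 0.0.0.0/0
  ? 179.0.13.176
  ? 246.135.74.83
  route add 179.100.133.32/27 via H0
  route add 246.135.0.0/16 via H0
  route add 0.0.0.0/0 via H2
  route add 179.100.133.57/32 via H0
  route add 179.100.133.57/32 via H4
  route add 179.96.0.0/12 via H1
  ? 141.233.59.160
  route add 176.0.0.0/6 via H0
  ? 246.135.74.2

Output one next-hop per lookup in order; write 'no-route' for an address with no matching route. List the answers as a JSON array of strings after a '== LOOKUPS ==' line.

Apply in order:
  add 179.100.128.0/17 -> H4 at depth 17
  del 179.100.128.0/17 (clear depth 17)
  add 246.135.74.88/30 -> H2 at depth 30
  del 246.135.74.88/30 (clear depth 30)
  add 0.0.0.0/0 -> H3 at depth 0
  Q 107.172.7.209: descend ε ; hops seen [H3] ; pick H3
  Q 246.95.112.129: descend 11110110 ; hops seen [H3] ; pick H3
  Q 124.190.88.103: descend ε ; hops seen [H3] ; pick H3
  add 0.0.0.0/0 -> H2 at depth 0
  add 246.135.74.0/24 -> H0 at depth 24
  Q 246.135.74.6: descend 1111011010000111010010100 ; hops seen [H2,H0] ; pick H0
  Q 246.135.74.113: descend 11110110100001110100101001 ; hops seen [H2,H0] ; pick H0
  Q 246.135.74.0: descend 1111011010000111010010100 ; hops seen [H2,H0] ; pick H0
  Q 246.135.74.1: descend 1111011010000111010010100 ; hops seen [H2,H0] ; pick H0
  Q 246.135.74.201: descend 111101101000011101001010 ; hops seen [H2,H0] ; pick H0
  del 0.0.0.0/0 (clear depth 0)
  Q 129.166.3.106: descend 10 ; hops seen [∅] ; pick no-route
  add 179.0.0.0/8 -> H2 at depth 8
  add 0.0.0.0/0 -> H0 at depth 0
  add 179.0.0.0/8 -> H2 at depth 8
  Q 179.10.200.239: descend 101100110 ; hops seen [H0,H2] ; pick H2
  Q 179.0.0.0: descend 101100110 ; hops seen [H0,H2] ; pick H2
  add 246.135.74.80/28 -> H1 at depth 28
  add 246.135.74.80/28 -> H2 at depth 28
  add 0.0.0.0/0 -> H2 at depth 0
  del 0.0.0.0/0 (clear depth 0)
  Q 179.0.13.176: descend 101100110 ; hops seen [H2] ; pick H2
  Q 246.135.74.83: descend 1111011010000111010010100101 ; hops seen [H0,H2] ; pick H2
  add 179.100.133.32/27 -> H0 at depth 27
  add 246.135.0.0/16 -> H0 at depth 16
  add 0.0.0.0/0 -> H2 at depth 0
  add 179.100.133.57/32 -> H0 at depth 32
  add 179.100.133.57/32 -> H4 at depth 32
  add 179.96.0.0/12 -> H1 at depth 12
  Q 141.233.59.160: descend 10 ; hops seen [H2] ; pick H2
  add 176.0.0.0/6 -> H0 at depth 6
  Q 246.135.74.2: descend 1111011010000111010010100 ; hops seen [H2,H0,H0] ; pick H0

== LOOKUPS ==
["H3","H3","H3","H0","H0","H0","H0","H0","no-route","H2","H2","H2","H2","H2","H0"]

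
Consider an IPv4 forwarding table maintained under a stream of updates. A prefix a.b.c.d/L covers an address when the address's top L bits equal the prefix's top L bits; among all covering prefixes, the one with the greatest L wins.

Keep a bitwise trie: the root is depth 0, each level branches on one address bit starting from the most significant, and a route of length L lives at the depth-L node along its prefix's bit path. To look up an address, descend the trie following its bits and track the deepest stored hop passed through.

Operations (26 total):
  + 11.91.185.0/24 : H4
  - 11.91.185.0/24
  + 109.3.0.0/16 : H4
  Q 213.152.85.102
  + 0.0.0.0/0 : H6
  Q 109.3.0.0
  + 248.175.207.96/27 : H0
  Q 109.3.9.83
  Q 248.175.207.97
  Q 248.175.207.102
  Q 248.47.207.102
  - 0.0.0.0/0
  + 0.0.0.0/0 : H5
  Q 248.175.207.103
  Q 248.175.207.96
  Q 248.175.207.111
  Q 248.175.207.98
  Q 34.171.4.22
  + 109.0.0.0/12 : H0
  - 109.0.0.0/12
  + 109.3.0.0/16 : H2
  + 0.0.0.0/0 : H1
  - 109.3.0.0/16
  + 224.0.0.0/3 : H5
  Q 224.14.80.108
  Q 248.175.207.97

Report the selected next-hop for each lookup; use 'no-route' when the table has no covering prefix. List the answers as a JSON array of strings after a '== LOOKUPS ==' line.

Trace:
  + 11.91.185.0/24 (H4) depth=24
  del 11.91.185.0/24 (clear depth 24)
  + 109.3.0.0/16 (H4) depth=16
  Q 213.152.85.102: descend ε ; hops seen [∅] ; pick no-route
  + 0.0.0.0/0 (H6) depth=0
  Q 109.3.0.0: descend 0110110100000011 ; hops seen [H6,H4] ; pick H4
  + 248.175.207.96/27 (H0) depth=27
  Q 109.3.9.83: descend 0110110100000011 ; hops seen [H6,H4] ; pick H4
  Q 248.175.207.97: descend 111110001010111111001111011 ; hops seen [H6,H0] ; pick H0
  Q 248.175.207.102: descend 111110001010111111001111011 ; hops seen [H6,H0] ; pick H0
  Q 248.47.207.102: descend 11111000 ; hops seen [H6] ; pick H6
  del 0.0.0.0/0 (clear depth 0)
  + 0.0.0.0/0 (H5) depth=0
  Q 248.175.207.103: descend 111110001010111111001111011 ; hops seen [H5,H0] ; pick H0
  Q 248.175.207.96: descend 111110001010111111001111011 ; hops seen [H5,H0] ; pick H0
  Q 248.175.207.111: descend 111110001010111111001111011 ; hops seen [H5,H0] ; pick H0
  Q 248.175.207.98: descend 111110001010111111001111011 ; hops seen [H5,H0] ; pick H0
  Q 34.171.4.22: descend 00 ; hops seen [H5] ; pick H5
  + 109.0.0.0/12 (H0) depth=12
  del 109.0.0.0/12 (clear depth 12)
  + 109.3.0.0/16 (H2) depth=16
  + 0.0.0.0/0 (H1) depth=0
  del 109.3.0.0/16 (clear depth 16)
  + 224.0.0.0/3 (H5) depth=3
  Q 224.14.80.108: descend 111 ; hops seen [H1,H5] ; pick H5
  Q 248.175.207.97: descend 111110001010111111001111011 ; hops seen [H1,H5,H0] ; pick H0

== LOOKUPS ==
["no-route","H4","H4","H0","H0","H6","H0","H0","H0","H0","H5","H5","H0"]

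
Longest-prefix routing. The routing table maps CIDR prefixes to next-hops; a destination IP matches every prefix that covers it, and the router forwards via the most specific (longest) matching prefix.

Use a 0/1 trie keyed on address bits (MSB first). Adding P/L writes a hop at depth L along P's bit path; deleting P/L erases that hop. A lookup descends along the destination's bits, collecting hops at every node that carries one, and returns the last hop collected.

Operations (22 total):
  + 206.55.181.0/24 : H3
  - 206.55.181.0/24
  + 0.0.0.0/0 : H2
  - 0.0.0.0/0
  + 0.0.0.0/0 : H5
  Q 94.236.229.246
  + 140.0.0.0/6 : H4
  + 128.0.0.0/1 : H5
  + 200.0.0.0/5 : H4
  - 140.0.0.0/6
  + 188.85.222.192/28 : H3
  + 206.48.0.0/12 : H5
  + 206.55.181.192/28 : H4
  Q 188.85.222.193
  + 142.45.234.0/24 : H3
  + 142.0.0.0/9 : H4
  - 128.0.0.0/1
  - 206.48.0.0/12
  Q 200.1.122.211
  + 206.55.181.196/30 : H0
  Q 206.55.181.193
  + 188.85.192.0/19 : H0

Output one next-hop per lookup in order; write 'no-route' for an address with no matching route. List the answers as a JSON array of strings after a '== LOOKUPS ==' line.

Process each operation:
  add 206.55.181.0/24 -> H3 at depth 24
  - 206.55.181.0/24 clear@24
  add 0.0.0.0/0 -> H2 at depth 0
  - 0.0.0.0/0 clear@0
  add 0.0.0.0/0 -> H5 at depth 0
  Q 94.236.229.246: descend ε ; hops seen [H5] ; pick H5
  add 140.0.0.0/6 -> H4 at depth 6
  add 128.0.0.0/1 -> H5 at depth 1
  add 200.0.0.0/5 -> H4 at depth 5
  - 140.0.0.0/6 clear@6
  add 188.85.222.192/28 -> H3 at depth 28
  add 206.48.0.0/12 -> H5 at depth 12
  add 206.55.181.192/28 -> H4 at depth 28
  Q 188.85.222.193: descend 1011110001010101110111101100 ; hops seen [H5,H5,H3] ; pick H3
  add 142.45.234.0/24 -> H3 at depth 24
  add 142.0.0.0/9 -> H4 at depth 9
  - 128.0.0.0/1 clear@1
  - 206.48.0.0/12 clear@12
  Q 200.1.122.211: descend 11001 ; hops seen [H5,H4] ; pick H4
  add 206.55.181.196/30 -> H0 at depth 30
  Q 206.55.181.193: descend 11001110001101111011010111000 ; hops seen [H5,H4,H4] ; pick H4
  add 188.85.192.0/19 -> H0 at depth 19

== LOOKUPS ==
["H5","H3","H4","H4"]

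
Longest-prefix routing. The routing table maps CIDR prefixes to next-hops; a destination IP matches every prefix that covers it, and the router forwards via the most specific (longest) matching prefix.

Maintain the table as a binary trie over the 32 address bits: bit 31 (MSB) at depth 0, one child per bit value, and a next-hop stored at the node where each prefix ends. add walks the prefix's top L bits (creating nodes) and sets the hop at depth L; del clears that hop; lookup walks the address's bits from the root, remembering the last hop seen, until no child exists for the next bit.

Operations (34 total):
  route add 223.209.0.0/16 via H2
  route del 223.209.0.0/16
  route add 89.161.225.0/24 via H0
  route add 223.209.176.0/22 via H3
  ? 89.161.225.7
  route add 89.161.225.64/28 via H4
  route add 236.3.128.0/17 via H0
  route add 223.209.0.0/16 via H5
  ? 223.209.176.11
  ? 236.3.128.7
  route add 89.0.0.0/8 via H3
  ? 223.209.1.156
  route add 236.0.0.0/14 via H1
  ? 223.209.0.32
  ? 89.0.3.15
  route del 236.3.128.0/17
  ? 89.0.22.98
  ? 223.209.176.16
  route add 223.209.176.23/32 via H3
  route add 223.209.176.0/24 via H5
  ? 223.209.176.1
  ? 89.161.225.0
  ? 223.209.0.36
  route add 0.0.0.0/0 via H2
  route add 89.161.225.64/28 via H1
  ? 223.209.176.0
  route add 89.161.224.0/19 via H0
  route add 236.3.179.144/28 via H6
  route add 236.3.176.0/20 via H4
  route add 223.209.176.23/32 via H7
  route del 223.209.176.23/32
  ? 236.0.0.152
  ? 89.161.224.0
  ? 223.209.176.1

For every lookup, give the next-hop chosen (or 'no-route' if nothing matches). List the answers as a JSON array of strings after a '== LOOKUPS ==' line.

Process each operation:
  + 223.209.0.0/16 (H2) depth=16
  - 223.209.0.0/16 clear@16
  + 89.161.225.0/24 (H0) depth=24
  + 223.209.176.0/22 (H3) depth=22
  ? 89.161.225.7  path d0:-→d1:-→d2:-→d3:-→d4:-→d5:-→d6:-→d7:-→d8:-→d9:-→d10:-→d11:-→d12:-→d13:-→d14:-→d15:-→d16:-→d17:-→d18:-→d19:-→d20:-→d21:-→d22:-→d23:-→d24:H0  best=H0
  + 89.161.225.64/28 (H4) depth=28
  + 236.3.128.0/17 (H0) depth=17
  + 223.209.0.0/16 (H5) depth=16
  ? 223.209.176.11  path d0:-→d1:-→d2:-→d3:-→d4:-→d5:-→d6:-→d7:-→d8:-→d9:-→d10:-→d11:-→d12:-→d13:-→d14:-→d15:-→d16:H5→d17:-→d18:-→d19:-→d20:-→d21:-→d22:H3  best=H3
  ? 236.3.128.7  path d0:-→d1:-→d2:-→d3:-→d4:-→d5:-→d6:-→d7:-→d8:-→d9:-→d10:-→d11:-→d12:-→d13:-→d14:-→d15:-→d16:-→d17:H0  best=H0
  + 89.0.0.0/8 (H3) depth=8
  ? 223.209.1.156  path d0:-→d1:-→d2:-→d3:-→d4:-→d5:-→d6:-→d7:-→d8:-→d9:-→d10:-→d11:-→d12:-→d13:-→d14:-→d15:-→d16:H5  best=H5
  + 236.0.0.0/14 (H1) depth=14
  ? 223.209.0.32  path d0:-→d1:-→d2:-→d3:-→d4:-→d5:-→d6:-→d7:-→d8:-→d9:-→d10:-→d11:-→d12:-→d13:-→d14:-→d15:-→d16:H5  best=H5
  ? 89.0.3.15  path d0:-→d1:-→d2:-→d3:-→d4:-→d5:-→d6:-→d7:-→d8:H3  best=H3
  - 236.3.128.0/17 clear@17
  ? 89.0.22.98  path d0:-→d1:-→d2:-→d3:-→d4:-→d5:-→d6:-→d7:-→d8:H3  best=H3
  ? 223.209.176.16  path d0:-→d1:-→d2:-→d3:-→d4:-→d5:-→d6:-→d7:-→d8:-→d9:-→d10:-→d11:-→d12:-→d13:-→d14:-→d15:-→d16:H5→d17:-→d18:-→d19:-→d20:-→d21:-→d22:H3  best=H3
  + 223.209.176.23/32 (H3) depth=32
  + 223.209.176.0/24 (H5) depth=24
  ? 223.209.176.1  path d0:-→d1:-→d2:-→d3:-→d4:-→d5:-→d6:-→d7:-→d8:-→d9:-→d10:-→d11:-→d12:-→d13:-→d14:-→d15:-→d16:H5→d17:-→d18:-→d19:-→d20:-→d21:-→d22:H3→d23:-→d24:H5→d25:-→d26:-→d27:-  best=H5
  ? 89.161.225.0  path d0:-→d1:-→d2:-→d3:-→d4:-→d5:-→d6:-→d7:-→d8:H3→d9:-→d10:-→d11:-→d12:-→d13:-→d14:-→d15:-→d16:-→d17:-→d18:-→d19:-→d20:-→d21:-→d22:-→d23:-→d24:H0→d25:-  best=H0
  ? 223.209.0.36  path d0:-→d1:-→d2:-→d3:-→d4:-→d5:-→d6:-→d7:-→d8:-→d9:-→d10:-→d11:-→d12:-→d13:-→d14:-→d15:-→d16:H5  best=H5
  + 0.0.0.0/0 (H2) depth=0
  + 89.161.225.64/28 (H1) depth=28
  ? 223.209.176.0  path d0:H2→d1:-→d2:-→d3:-→d4:-→d5:-→d6:-→d7:-→d8:-→d9:-→d10:-→d11:-→d12:-→d13:-→d14:-→d15:-→d16:H5→d17:-→d18:-→d19:-→d20:-→d21:-→d22:H3→d23:-→d24:H5→d25:-→d26:-→d27:-  best=H5
  + 89.161.224.0/19 (H0) depth=19
  + 236.3.179.144/28 (H6) depth=28
  + 236.3.176.0/20 (H4) depth=20
  + 223.209.176.23/32 (H7) depth=32
  - 223.209.176.23/32 clear@32
  ? 236.0.0.152  path d0:H2→d1:-→d2:-→d3:-→d4:-→d5:-→d6:-→d7:-→d8:-→d9:-→d10:-→d11:-→d12:-→d13:-→d14:H1  best=H1
  ? 89.161.224.0  path d0:H2→d1:-→d2:-→d3:-→d4:-→d5:-→d6:-→d7:-→d8:H3→d9:-→d10:-→d11:-→d12:-→d13:-→d14:-→d15:-→d16:-→d17:-→d18:-→d19:H0→d20:-→d21:-→d22:-→d23:-  best=H0
  ? 223.209.176.1  path d0:H2→d1:-→d2:-→d3:-→d4:-→d5:-→d6:-→d7:-→d8:-→d9:-→d10:-→d11:-→d12:-→d13:-→d14:-→d15:-→d16:H5→d17:-→d18:-→d19:-→d20:-→d21:-→d22:H3→d23:-→d24:H5→d25:-→d26:-→d27:-  best=H5

== LOOKUPS ==
["H0","H3","H0","H5","H5","H3","H3","H3","H5","H0","H5","H5","H1","H0","H5"]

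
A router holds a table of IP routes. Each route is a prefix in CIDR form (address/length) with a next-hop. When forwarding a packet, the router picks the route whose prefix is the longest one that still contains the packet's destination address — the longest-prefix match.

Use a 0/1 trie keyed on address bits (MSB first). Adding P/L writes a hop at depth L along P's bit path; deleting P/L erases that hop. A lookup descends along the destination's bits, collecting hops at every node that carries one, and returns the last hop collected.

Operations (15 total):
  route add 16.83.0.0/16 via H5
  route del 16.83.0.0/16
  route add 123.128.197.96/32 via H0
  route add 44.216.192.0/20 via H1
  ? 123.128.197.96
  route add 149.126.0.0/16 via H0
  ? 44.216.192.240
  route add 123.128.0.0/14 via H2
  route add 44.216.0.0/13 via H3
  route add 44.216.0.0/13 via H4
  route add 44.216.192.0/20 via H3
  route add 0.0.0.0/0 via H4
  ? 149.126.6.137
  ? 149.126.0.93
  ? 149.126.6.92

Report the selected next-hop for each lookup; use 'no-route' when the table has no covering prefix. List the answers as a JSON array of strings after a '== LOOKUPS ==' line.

Apply in order:
  add 16.83.0.0/16 -> H5 at depth 16
  del 16.83.0.0/16 (clear depth 16)
  add 123.128.197.96/32 -> H0 at depth 32
  add 44.216.192.0/20 -> H1 at depth 20
  ? 123.128.197.96  path d0:-→d1:-→d2:-→d3:-→d4:-→d5:-→d6:-→d7:-→d8:-→d9:-→d10:-→d11:-→d12:-→d13:-→d14:-→d15:-→d16:-→d17:-→d18:-→d19:-→d20:-→d21:-→d22:-→d23:-→d24:-→d25:-→d26:-→d27:-→d28:-→d29:-→d30:-→d31:-→d32:H0  best=H0
  add 149.126.0.0/16 -> H0 at depth 16
  ? 44.216.192.240  path d0:-→d1:-→d2:-→d3:-→d4:-→d5:-→d6:-→d7:-→d8:-→d9:-→d10:-→d11:-→d12:-→d13:-→d14:-→d15:-→d16:-→d17:-→d18:-→d19:-→d20:H1  best=H1
  add 123.128.0.0/14 -> H2 at depth 14
  add 44.216.0.0/13 -> H3 at depth 13
  add 44.216.0.0/13 -> H4 at depth 13
  add 44.216.192.0/20 -> H3 at depth 20
  add 0.0.0.0/0 -> H4 at depth 0
  ? 149.126.6.137  path d0:H4→d1:-→d2:-→d3:-→d4:-→d5:-→d6:-→d7:-→d8:-→d9:-→d10:-→d11:-→d12:-→d13:-→d14:-→d15:-→d16:H0  best=H0
  ? 149.126.0.93  path d0:H4→d1:-→d2:-→d3:-→d4:-→d5:-→d6:-→d7:-→d8:-→d9:-→d10:-→d11:-→d12:-→d13:-→d14:-→d15:-→d16:H0  best=H0
  ? 149.126.6.92  path d0:H4→d1:-→d2:-→d3:-→d4:-→d5:-→d6:-→d7:-→d8:-→d9:-→d10:-→d11:-→d12:-→d13:-→d14:-→d15:-→d16:H0  best=H0

== LOOKUPS ==
["H0","H1","H0","H0","H0"]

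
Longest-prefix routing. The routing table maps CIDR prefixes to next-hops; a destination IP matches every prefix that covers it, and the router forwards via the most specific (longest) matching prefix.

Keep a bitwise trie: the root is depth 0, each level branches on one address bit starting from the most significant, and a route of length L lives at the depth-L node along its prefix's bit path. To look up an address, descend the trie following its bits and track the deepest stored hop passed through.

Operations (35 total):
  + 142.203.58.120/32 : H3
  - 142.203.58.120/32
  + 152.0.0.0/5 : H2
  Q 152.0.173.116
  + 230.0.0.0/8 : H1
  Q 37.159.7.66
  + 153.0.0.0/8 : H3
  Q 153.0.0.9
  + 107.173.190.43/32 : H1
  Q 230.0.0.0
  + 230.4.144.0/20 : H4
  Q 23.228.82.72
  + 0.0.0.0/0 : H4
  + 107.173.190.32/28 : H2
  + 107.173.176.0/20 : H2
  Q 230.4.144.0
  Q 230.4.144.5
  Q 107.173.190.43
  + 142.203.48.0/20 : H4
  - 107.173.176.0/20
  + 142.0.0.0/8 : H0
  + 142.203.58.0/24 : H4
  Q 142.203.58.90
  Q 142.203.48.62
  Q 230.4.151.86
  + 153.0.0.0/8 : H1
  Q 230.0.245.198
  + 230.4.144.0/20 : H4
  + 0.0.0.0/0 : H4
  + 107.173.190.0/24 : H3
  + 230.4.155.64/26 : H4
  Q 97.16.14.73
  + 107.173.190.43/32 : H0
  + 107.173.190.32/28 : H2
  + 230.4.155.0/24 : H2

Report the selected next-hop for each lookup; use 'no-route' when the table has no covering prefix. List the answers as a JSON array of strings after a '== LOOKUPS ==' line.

Trace:
  add 142.203.58.120/32 -> H3 at depth 32
  del 142.203.58.120/32 (clear depth 32)
  add 152.0.0.0/5 -> H2 at depth 5
  ? 152.0.173.116  path d0:-→d1:-→d2:-→d3:-→d4:-→d5:H2  best=H2
  add 230.0.0.0/8 -> H1 at depth 8
  ? 37.159.7.66  path d0:-  best=no-route
  add 153.0.0.0/8 -> H3 at depth 8
  ? 153.0.0.9  path d0:-→d1:-→d2:-→d3:-→d4:-→d5:H2→d6:-→d7:-→d8:H3  best=H3
  add 107.173.190.43/32 -> H1 at depth 32
  ? 230.0.0.0  path d0:-→d1:-→d2:-→d3:-→d4:-→d5:-→d6:-→d7:-→d8:H1  best=H1
  add 230.4.144.0/20 -> H4 at depth 20
  ? 23.228.82.72  path d0:-→d1:-  best=no-route
  add 0.0.0.0/0 -> H4 at depth 0
  add 107.173.190.32/28 -> H2 at depth 28
  add 107.173.176.0/20 -> H2 at depth 20
  ? 230.4.144.0  path d0:H4→d1:-→d2:-→d3:-→d4:-→d5:-→d6:-→d7:-→d8:H1→d9:-→d10:-→d11:-→d12:-→d13:-→d14:-→d15:-→d16:-→d17:-→d18:-→d19:-→d20:H4  best=H4
  ? 230.4.144.5  path d0:H4→d1:-→d2:-→d3:-→d4:-→d5:-→d6:-→d7:-→d8:H1→d9:-→d10:-→d11:-→d12:-→d13:-→d14:-→d15:-→d16:-→d17:-→d18:-→d19:-→d20:H4  best=H4
  ? 107.173.190.43  path d0:H4→d1:-→d2:-→d3:-→d4:-→d5:-→d6:-→d7:-→d8:-→d9:-→d10:-→d11:-→d12:-→d13:-→d14:-→d15:-→d16:-→d17:-→d18:-→d19:-→d20:H2→d21:-→d22:-→d23:-→d24:-→d25:-→d26:-→d27:-→d28:H2→d29:-→d30:-→d31:-→d32:H1  best=H1
  add 142.203.48.0/20 -> H4 at depth 20
  del 107.173.176.0/20 (clear depth 20)
  add 142.0.0.0/8 -> H0 at depth 8
  add 142.203.58.0/24 -> H4 at depth 24
  ? 142.203.58.90  path d0:H4→d1:-→d2:-→d3:-→d4:-→d5:-→d6:-→d7:-→d8:H0→d9:-→d10:-→d11:-→d12:-→d13:-→d14:-→d15:-→d16:-→d17:-→d18:-→d19:-→d20:H4→d21:-→d22:-→d23:-→d24:H4→d25:-→d26:-  best=H4
  ? 142.203.48.62  path d0:H4→d1:-→d2:-→d3:-→d4:-→d5:-→d6:-→d7:-→d8:H0→d9:-→d10:-→d11:-→d12:-→d13:-→d14:-→d15:-→d16:-→d17:-→d18:-→d19:-→d20:H4  best=H4
  ? 230.4.151.86  path d0:H4→d1:-→d2:-→d3:-→d4:-→d5:-→d6:-→d7:-→d8:H1→d9:-→d10:-→d11:-→d12:-→d13:-→d14:-→d15:-→d16:-→d17:-→d18:-→d19:-→d20:H4  best=H4
  add 153.0.0.0/8 -> H1 at depth 8
  ? 230.0.245.198  path d0:H4→d1:-→d2:-→d3:-→d4:-→d5:-→d6:-→d7:-→d8:H1→d9:-→d10:-→d11:-→d12:-→d13:-  best=H1
  add 230.4.144.0/20 -> H4 at depth 20
  add 0.0.0.0/0 -> H4 at depth 0
  add 107.173.190.0/24 -> H3 at depth 24
  add 230.4.155.64/26 -> H4 at depth 26
  ? 97.16.14.73  path d0:H4→d1:-→d2:-→d3:-→d4:-  best=H4
  add 107.173.190.43/32 -> H0 at depth 32
  add 107.173.190.32/28 -> H2 at depth 28
  add 230.4.155.0/24 -> H2 at depth 24

== LOOKUPS ==
["H2","no-route","H3","H1","no-route","H4","H4","H1","H4","H4","H4","H1","H4"]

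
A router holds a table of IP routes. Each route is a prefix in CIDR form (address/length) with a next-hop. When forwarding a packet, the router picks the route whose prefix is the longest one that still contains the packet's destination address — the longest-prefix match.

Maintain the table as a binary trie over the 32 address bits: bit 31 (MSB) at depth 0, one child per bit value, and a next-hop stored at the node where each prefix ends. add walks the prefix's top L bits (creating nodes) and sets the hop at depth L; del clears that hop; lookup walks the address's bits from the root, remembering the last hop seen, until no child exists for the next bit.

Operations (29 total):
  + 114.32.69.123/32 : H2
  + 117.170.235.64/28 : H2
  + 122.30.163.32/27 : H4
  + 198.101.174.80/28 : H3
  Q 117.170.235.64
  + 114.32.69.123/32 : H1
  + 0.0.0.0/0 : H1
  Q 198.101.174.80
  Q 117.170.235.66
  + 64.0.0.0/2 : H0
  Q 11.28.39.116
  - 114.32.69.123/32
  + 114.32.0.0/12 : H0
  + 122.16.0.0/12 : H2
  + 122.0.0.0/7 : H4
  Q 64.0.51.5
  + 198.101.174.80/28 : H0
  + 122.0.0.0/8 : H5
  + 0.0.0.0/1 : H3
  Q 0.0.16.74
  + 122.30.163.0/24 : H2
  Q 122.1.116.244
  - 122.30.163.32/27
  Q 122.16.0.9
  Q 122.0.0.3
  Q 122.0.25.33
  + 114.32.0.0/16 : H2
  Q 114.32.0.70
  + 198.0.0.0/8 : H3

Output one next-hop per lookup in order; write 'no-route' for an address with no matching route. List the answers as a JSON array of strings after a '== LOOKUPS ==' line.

Process each operation:
  + 114.32.69.123/32 (H2) depth=32
  + 117.170.235.64/28 (H2) depth=28
  + 122.30.163.32/27 (H4) depth=27
  + 198.101.174.80/28 (H3) depth=28
  Q 117.170.235.64: descend 0111010110101010111010110100 ; hops seen [H2] ; pick H2
  + 114.32.69.123/32 (H1) depth=32
  + 0.0.0.0/0 (H1) depth=0
  Q 198.101.174.80: descend 1100011001100101101011100101 ; hops seen [H1,H3] ; pick H3
  Q 117.170.235.66: descend 0111010110101010111010110100 ; hops seen [H1,H2] ; pick H2
  + 64.0.0.0/2 (H0) depth=2
  Q 11.28.39.116: descend 0 ; hops seen [H1] ; pick H1
  del 114.32.69.123/32 (clear depth 32)
  + 114.32.0.0/12 (H0) depth=12
  + 122.16.0.0/12 (H2) depth=12
  + 122.0.0.0/7 (H4) depth=7
  Q 64.0.51.5: descend 01 ; hops seen [H1,H0] ; pick H0
  + 198.101.174.80/28 (H0) depth=28
  + 122.0.0.0/8 (H5) depth=8
  + 0.0.0.0/1 (H3) depth=1
  Q 0.0.16.74: descend 0 ; hops seen [H1,H3] ; pick H3
  + 122.30.163.0/24 (H2) depth=24
  Q 122.1.116.244: descend 01111010000 ; hops seen [H1,H3,H0,H4,H5] ; pick H5
  del 122.30.163.32/27 (clear depth 27)
  Q 122.16.0.9: descend 011110100001 ; hops seen [H1,H3,H0,H4,H5,H2] ; pick H2
  Q 122.0.0.3: descend 01111010000 ; hops seen [H1,H3,H0,H4,H5] ; pick H5
  Q 122.0.25.33: descend 01111010000 ; hops seen [H1,H3,H0,H4,H5] ; pick H5
  + 114.32.0.0/16 (H2) depth=16
  Q 114.32.0.70: descend 01110010001000000 ; hops seen [H1,H3,H0,H0,H2] ; pick H2
  + 198.0.0.0/8 (H3) depth=8

== LOOKUPS ==
["H2","H3","H2","H1","H0","H3","H5","H2","H5","H5","H2"]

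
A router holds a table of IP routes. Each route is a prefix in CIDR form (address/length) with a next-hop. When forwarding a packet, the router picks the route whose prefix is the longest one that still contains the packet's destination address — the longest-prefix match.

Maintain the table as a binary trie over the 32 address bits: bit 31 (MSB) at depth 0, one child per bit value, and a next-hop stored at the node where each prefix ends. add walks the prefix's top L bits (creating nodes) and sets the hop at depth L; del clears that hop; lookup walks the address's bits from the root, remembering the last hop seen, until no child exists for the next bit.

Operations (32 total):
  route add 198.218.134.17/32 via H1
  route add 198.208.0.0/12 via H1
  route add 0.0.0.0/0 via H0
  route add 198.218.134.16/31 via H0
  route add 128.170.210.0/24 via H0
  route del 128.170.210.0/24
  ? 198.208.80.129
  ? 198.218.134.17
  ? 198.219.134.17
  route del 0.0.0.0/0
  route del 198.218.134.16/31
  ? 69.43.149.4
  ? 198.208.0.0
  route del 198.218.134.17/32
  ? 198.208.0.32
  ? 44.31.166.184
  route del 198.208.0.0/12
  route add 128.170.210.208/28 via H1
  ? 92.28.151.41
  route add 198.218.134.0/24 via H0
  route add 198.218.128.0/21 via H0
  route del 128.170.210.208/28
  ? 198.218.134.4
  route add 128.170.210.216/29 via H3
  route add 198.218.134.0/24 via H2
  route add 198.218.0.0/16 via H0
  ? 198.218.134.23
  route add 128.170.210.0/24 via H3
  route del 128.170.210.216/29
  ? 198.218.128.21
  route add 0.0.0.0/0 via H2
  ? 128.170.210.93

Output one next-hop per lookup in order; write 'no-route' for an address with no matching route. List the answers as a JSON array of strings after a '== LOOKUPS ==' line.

Apply in order:
  add 198.218.134.17/32 -> H1 at depth 32
  add 198.208.0.0/12 -> H1 at depth 12
  add 0.0.0.0/0 -> H0 at depth 0
  add 198.218.134.16/31 -> H0 at depth 31
  add 128.170.210.0/24 -> H0 at depth 24
  - 128.170.210.0/24 clear@24
  lookup 198.208.80.129: bits 110001101101 walk d0:H0→d1:-→d2:-→d3:-→d4:-→d5:-→d6:-→d7:-→d8:-→d9:-→d10:-→d11:-→d12:H1 -> H1
  lookup 198.218.134.17: bits 11000110110110101000011000010001 walk d0:H0→d1:-→d2:-→d3:-→d4:-→d5:-→d6:-→d7:-→d8:-→d9:-→d10:-→d11:-→d12:H1→d13:-→d14:-→d15:-→d16:-→d17:-→d18:-→d19:-→d20:-→d21:-→d22:-→d23:-→d24:-→d25:-→d26:-→d27:-→d28:-→d29:-→d30:-→d31:H0→d32:H1 -> H1
  lookup 198.219.134.17: bits 110001101101101 walk d0:H0→d1:-→d2:-→d3:-→d4:-→d5:-→d6:-→d7:-→d8:-→d9:-→d10:-→d11:-→d12:H1→d13:-→d14:-→d15:- -> H1
  - 0.0.0.0/0 clear@0
  - 198.218.134.16/31 clear@31
  lookup 69.43.149.4: bits ε walk d0:- -> no-route
  lookup 198.208.0.0: bits 110001101101 walk d0:-→d1:-→d2:-→d3:-→d4:-→d5:-→d6:-→d7:-→d8:-→d9:-→d10:-→d11:-→d12:H1 -> H1
  - 198.218.134.17/32 clear@32
  lookup 198.208.0.32: bits 110001101101 walk d0:-→d1:-→d2:-→d3:-→d4:-→d5:-→d6:-→d7:-→d8:-→d9:-→d10:-→d11:-→d12:H1 -> H1
  lookup 44.31.166.184: bits ε walk d0:- -> no-route
  - 198.208.0.0/12 clear@12
  add 128.170.210.208/28 -> H1 at depth 28
  lookup 92.28.151.41: bits ε walk d0:- -> no-route
  add 198.218.134.0/24 -> H0 at depth 24
  add 198.218.128.0/21 -> H0 at depth 21
  - 128.170.210.208/28 clear@28
  lookup 198.218.134.4: bits 110001101101101010000110000 walk d0:-→d1:-→d2:-→d3:-→d4:-→d5:-→d6:-→d7:-→d8:-→d9:-→d10:-→d11:-→d12:-→d13:-→d14:-→d15:-→d16:-→d17:-→d18:-→d19:-→d20:-→d21:H0→d22:-→d23:-→d24:H0→d25:-→d26:-→d27:- -> H0
  add 128.170.210.216/29 -> H3 at depth 29
  add 198.218.134.0/24 -> H2 at depth 24
  add 198.218.0.0/16 -> H0 at depth 16
  lookup 198.218.134.23: bits 11000110110110101000011000010 walk d0:-→d1:-→d2:-→d3:-→d4:-→d5:-→d6:-→d7:-→d8:-→d9:-→d10:-→d11:-→d12:-→d13:-→d14:-→d15:-→d16:H0→d17:-→d18:-→d19:-→d20:-→d21:H0→d22:-→d23:-→d24:H2→d25:-→d26:-→d27:-→d28:-→d29:- -> H2
  add 128.170.210.0/24 -> H3 at depth 24
  - 128.170.210.216/29 clear@29
  lookup 198.218.128.21: bits 110001101101101010000 walk d0:-→d1:-→d2:-→d3:-→d4:-→d5:-→d6:-→d7:-→d8:-→d9:-→d10:-→d11:-→d12:-→d13:-→d14:-→d15:-→d16:H0→d17:-→d18:-→d19:-→d20:-→d21:H0 -> H0
  add 0.0.0.0/0 -> H2 at depth 0
  lookup 128.170.210.93: bits 100000001010101011010010 walk d0:H2→d1:-→d2:-→d3:-→d4:-→d5:-→d6:-→d7:-→d8:-→d9:-→d10:-→d11:-→d12:-→d13:-→d14:-→d15:-→d16:-→d17:-→d18:-→d19:-→d20:-→d21:-→d22:-→d23:-→d24:H3 -> H3

== LOOKUPS ==
["H1","H1","H1","no-route","H1","H1","no-route","no-route","H0","H2","H0","H3"]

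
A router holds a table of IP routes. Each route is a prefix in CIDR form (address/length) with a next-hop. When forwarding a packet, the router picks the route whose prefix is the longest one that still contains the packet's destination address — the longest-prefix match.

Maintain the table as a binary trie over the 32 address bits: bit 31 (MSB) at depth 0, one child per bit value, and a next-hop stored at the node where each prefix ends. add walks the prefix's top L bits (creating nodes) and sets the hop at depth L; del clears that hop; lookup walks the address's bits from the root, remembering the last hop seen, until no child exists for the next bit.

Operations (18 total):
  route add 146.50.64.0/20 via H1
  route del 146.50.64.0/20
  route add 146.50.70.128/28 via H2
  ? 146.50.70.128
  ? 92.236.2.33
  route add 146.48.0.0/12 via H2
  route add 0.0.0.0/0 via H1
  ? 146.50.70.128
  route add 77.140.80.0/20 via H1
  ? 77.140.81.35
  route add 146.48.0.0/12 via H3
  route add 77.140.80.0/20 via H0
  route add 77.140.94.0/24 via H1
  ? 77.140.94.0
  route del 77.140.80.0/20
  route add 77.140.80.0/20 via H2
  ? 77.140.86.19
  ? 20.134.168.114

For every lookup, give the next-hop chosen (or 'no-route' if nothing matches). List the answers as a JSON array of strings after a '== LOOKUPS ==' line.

Process each operation:
  + 146.50.64.0/20 (H1) depth=20
  del 146.50.64.0/20 (clear depth 20)
  + 146.50.70.128/28 (H2) depth=28
  lookup 146.50.70.128: bits 1001001000110010010001101000 walk d0:-→d1:-→d2:-→d3:-→d4:-→d5:-→d6:-→d7:-→d8:-→d9:-→d10:-→d11:-→d12:-→d13:-→d14:-→d15:-→d16:-→d17:-→d18:-→d19:-→d20:-→d21:-→d22:-→d23:-→d24:-→d25:-→d26:-→d27:-→d28:H2 -> H2
  lookup 92.236.2.33: bits ε walk d0:- -> no-route
  + 146.48.0.0/12 (H2) depth=12
  + 0.0.0.0/0 (H1) depth=0
  lookup 146.50.70.128: bits 1001001000110010010001101000 walk d0:H1→d1:-→d2:-→d3:-→d4:-→d5:-→d6:-→d7:-→d8:-→d9:-→d10:-→d11:-→d12:H2→d13:-→d14:-→d15:-→d16:-→d17:-→d18:-→d19:-→d20:-→d21:-→d22:-→d23:-→d24:-→d25:-→d26:-→d27:-→d28:H2 -> H2
  + 77.140.80.0/20 (H1) depth=20
  lookup 77.140.81.35: bits 01001101100011000101 walk d0:H1→d1:-→d2:-→d3:-→d4:-→d5:-→d6:-→d7:-→d8:-→d9:-→d10:-→d11:-→d12:-→d13:-→d14:-→d15:-→d16:-→d17:-→d18:-→d19:-→d20:H1 -> H1
  + 146.48.0.0/12 (H3) depth=12
  + 77.140.80.0/20 (H0) depth=20
  + 77.140.94.0/24 (H1) depth=24
  lookup 77.140.94.0: bits 010011011000110001011110 walk d0:H1→d1:-→d2:-→d3:-→d4:-→d5:-→d6:-→d7:-→d8:-→d9:-→d10:-→d11:-→d12:-→d13:-→d14:-→d15:-→d16:-→d17:-→d18:-→d19:-→d20:H0→d21:-→d22:-→d23:-→d24:H1 -> H1
  del 77.140.80.0/20 (clear depth 20)
  + 77.140.80.0/20 (H2) depth=20
  lookup 77.140.86.19: bits 01001101100011000101 walk d0:H1→d1:-→d2:-→d3:-→d4:-→d5:-→d6:-→d7:-→d8:-→d9:-→d10:-→d11:-→d12:-→d13:-→d14:-→d15:-→d16:-→d17:-→d18:-→d19:-→d20:H2 -> H2
  lookup 20.134.168.114: bits 0 walk d0:H1→d1:- -> H1

== LOOKUPS ==
["H2","no-route","H2","H1","H1","H2","H1"]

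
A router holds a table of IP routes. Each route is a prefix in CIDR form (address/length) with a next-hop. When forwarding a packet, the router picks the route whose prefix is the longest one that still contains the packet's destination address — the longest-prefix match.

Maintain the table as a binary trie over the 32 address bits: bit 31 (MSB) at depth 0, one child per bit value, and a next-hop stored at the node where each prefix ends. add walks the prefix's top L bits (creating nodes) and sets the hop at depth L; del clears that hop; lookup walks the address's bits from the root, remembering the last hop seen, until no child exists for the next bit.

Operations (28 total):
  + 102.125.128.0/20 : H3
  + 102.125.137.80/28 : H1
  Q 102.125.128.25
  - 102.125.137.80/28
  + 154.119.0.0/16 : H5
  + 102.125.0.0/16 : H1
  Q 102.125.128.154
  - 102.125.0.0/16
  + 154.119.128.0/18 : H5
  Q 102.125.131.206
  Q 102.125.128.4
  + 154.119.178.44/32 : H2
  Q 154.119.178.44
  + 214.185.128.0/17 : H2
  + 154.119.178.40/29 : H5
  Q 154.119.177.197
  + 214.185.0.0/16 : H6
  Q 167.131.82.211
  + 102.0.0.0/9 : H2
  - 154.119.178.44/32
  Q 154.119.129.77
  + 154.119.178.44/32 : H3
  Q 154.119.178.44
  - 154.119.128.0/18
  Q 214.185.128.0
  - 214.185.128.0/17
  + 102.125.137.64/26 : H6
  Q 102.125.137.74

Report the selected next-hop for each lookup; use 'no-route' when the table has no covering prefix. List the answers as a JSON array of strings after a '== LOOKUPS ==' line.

Trace:
  + 102.125.128.0/20 (H3) depth=20
  + 102.125.137.80/28 (H1) depth=28
  ? 102.125.128.25  path d0:-→d1:-→d2:-→d3:-→d4:-→d5:-→d6:-→d7:-→d8:-→d9:-→d10:-→d11:-→d12:-→d13:-→d14:-→d15:-→d16:-→d17:-→d18:-→d19:-→d20:H3  best=H3
  del 102.125.137.80/28 (clear depth 28)
  + 154.119.0.0/16 (H5) depth=16
  + 102.125.0.0/16 (H1) depth=16
  ? 102.125.128.154  path d0:-→d1:-→d2:-→d3:-→d4:-→d5:-→d6:-→d7:-→d8:-→d9:-→d10:-→d11:-→d12:-→d13:-→d14:-→d15:-→d16:H1→d17:-→d18:-→d19:-→d20:H3  best=H3
  del 102.125.0.0/16 (clear depth 16)
  + 154.119.128.0/18 (H5) depth=18
  ? 102.125.131.206  path d0:-→d1:-→d2:-→d3:-→d4:-→d5:-→d6:-→d7:-→d8:-→d9:-→d10:-→d11:-→d12:-→d13:-→d14:-→d15:-→d16:-→d17:-→d18:-→d19:-→d20:H3  best=H3
  ? 102.125.128.4  path d0:-→d1:-→d2:-→d3:-→d4:-→d5:-→d6:-→d7:-→d8:-→d9:-→d10:-→d11:-→d12:-→d13:-→d14:-→d15:-→d16:-→d17:-→d18:-→d19:-→d20:H3  best=H3
  + 154.119.178.44/32 (H2) depth=32
  ? 154.119.178.44  path d0:-→d1:-→d2:-→d3:-→d4:-→d5:-→d6:-→d7:-→d8:-→d9:-→d10:-→d11:-→d12:-→d13:-→d14:-→d15:-→d16:H5→d17:-→d18:H5→d19:-→d20:-→d21:-→d22:-→d23:-→d24:-→d25:-→d26:-→d27:-→d28:-→d29:-→d30:-→d31:-→d32:H2  best=H2
  + 214.185.128.0/17 (H2) depth=17
  + 154.119.178.40/29 (H5) depth=29
  ? 154.119.177.197  path d0:-→d1:-→d2:-→d3:-→d4:-→d5:-→d6:-→d7:-→d8:-→d9:-→d10:-→d11:-→d12:-→d13:-→d14:-→d15:-→d16:H5→d17:-→d18:H5→d19:-→d20:-→d21:-→d22:-  best=H5
  + 214.185.0.0/16 (H6) depth=16
  ? 167.131.82.211  path d0:-→d1:-→d2:-  best=no-route
  + 102.0.0.0/9 (H2) depth=9
  del 154.119.178.44/32 (clear depth 32)
  ? 154.119.129.77  path d0:-→d1:-→d2:-→d3:-→d4:-→d5:-→d6:-→d7:-→d8:-→d9:-→d10:-→d11:-→d12:-→d13:-→d14:-→d15:-→d16:H5→d17:-→d18:H5  best=H5
  + 154.119.178.44/32 (H3) depth=32
  ? 154.119.178.44  path d0:-→d1:-→d2:-→d3:-→d4:-→d5:-→d6:-→d7:-→d8:-→d9:-→d10:-→d11:-→d12:-→d13:-→d14:-→d15:-→d16:H5→d17:-→d18:H5→d19:-→d20:-→d21:-→d22:-→d23:-→d24:-→d25:-→d26:-→d27:-→d28:-→d29:H5→d30:-→d31:-→d32:H3  best=H3
  del 154.119.128.0/18 (clear depth 18)
  ? 214.185.128.0  path d0:-→d1:-→d2:-→d3:-→d4:-→d5:-→d6:-→d7:-→d8:-→d9:-→d10:-→d11:-→d12:-→d13:-→d14:-→d15:-→d16:H6→d17:H2  best=H2
  del 214.185.128.0/17 (clear depth 17)
  + 102.125.137.64/26 (H6) depth=26
  ? 102.125.137.74  path d0:-→d1:-→d2:-→d3:-→d4:-→d5:-→d6:-→d7:-→d8:-→d9:H2→d10:-→d11:-→d12:-→d13:-→d14:-→d15:-→d16:-→d17:-→d18:-→d19:-→d20:H3→d21:-→d22:-→d23:-→d24:-→d25:-→d26:H6→d27:-  best=H6

== LOOKUPS ==
["H3","H3","H3","H3","H2","H5","no-route","H5","H3","H2","H6"]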